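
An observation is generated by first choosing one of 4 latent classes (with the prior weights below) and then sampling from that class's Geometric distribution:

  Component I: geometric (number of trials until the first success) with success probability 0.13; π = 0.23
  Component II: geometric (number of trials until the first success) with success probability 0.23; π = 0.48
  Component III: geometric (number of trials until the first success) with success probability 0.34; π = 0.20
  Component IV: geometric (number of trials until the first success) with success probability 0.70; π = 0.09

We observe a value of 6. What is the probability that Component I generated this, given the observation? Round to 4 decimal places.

The responsibility of component k is π_k f_k(x) divided by Σ_j π_j f_j(x).
Evaluate each component's likelihood at the observed value:
  f_I = 0.13·(1−0.13)^5 = 0.13·0.498421 = 0.0647947
  f_II = 0.23·(1−0.23)^5 = 0.23·0.270678 = 0.062256
  f_III = 0.34·(1−0.34)^5 = 0.34·0.125233 = 0.0425793
  f_IV = 0.70·(1−0.70)^5 = 0.70·0.00243 = 0.001701
Unnormalised posteriors:
  π_I·f_I = 0.23 × 0.0647947 = 0.0149028
  π_II·f_II = 0.48 × 0.062256 = 0.0298829
  π_III·f_III = 0.20 × 0.0425793 = 0.00851586
  π_IV·f_IV = 0.09 × 0.001701 = 0.00015309
Denominator: 0.0149028 + 0.0298829 + 0.00851586 + 0.00015309 = 0.0534546
P(Component I | data) ≈ 0.2788

0.2788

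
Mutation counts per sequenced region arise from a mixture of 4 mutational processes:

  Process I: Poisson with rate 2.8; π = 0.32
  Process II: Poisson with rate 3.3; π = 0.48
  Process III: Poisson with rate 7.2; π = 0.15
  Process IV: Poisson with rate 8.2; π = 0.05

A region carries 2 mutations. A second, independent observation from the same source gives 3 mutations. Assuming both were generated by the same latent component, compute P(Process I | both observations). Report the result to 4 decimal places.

0.4418

The responsibility of component k is π_k f_k(x) divided by Σ_j π_j f_j(x).
Since both observations come from the same component, the likelihood for component k is f_k(x₁)·f_k(x₂).
  f_I = [e^(−2.8)·2.8^2/2! = 0.238375] × [0.222484] = 0.0530347
  f_II = [e^(−3.3)·3.3^2/2! = 0.200829] × [0.220912] = 0.0443654
  f_III = [e^(−7.2)·7.2^2/2! = 0.0193515] × [0.0464436] = 0.000898754
  f_IV = [e^(−8.2)·8.2^2/2! = 0.00923385] × [0.0252392] = 0.000233055
Weight by the priors:
  π_I·f_I = 0.32 × 0.0530347 = 0.0169711
  π_II·f_II = 0.48 × 0.0443654 = 0.0212954
  π_III·f_III = 0.15 × 0.000898754 = 0.000134813
  π_IV·f_IV = 0.05 × 0.000233055 = 1.16528e-05
Denominator: 0.0169711 + 0.0212954 + 0.000134813 + 1.16528e-05 = 0.038413
So the posterior for Process I is 0.0169711 / 0.038413 ≈ 0.4418.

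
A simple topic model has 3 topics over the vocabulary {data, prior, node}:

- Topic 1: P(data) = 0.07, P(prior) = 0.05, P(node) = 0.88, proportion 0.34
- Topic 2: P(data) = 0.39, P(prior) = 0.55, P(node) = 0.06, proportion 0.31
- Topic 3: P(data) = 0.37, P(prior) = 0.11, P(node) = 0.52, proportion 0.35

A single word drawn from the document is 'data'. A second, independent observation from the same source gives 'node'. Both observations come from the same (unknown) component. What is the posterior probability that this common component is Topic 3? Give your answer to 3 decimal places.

0.705

P(component k | x) = π_k·f_k(x) / marginal(x), where marginal(x) = Σ_j π_j·f_j(x).
Since both observations come from the same component, the likelihood for component k is f_k(x₁)·f_k(x₂).
  f_1 = [0.07] × [0.88] = 0.0616
  f_2 = [0.39] × [0.06] = 0.0234
  f_3 = [0.37] × [0.52] = 0.1924
Unnormalised posteriors:
  π_1·f_1 = 0.34 × 0.0616 = 0.020944
  π_2·f_2 = 0.31 × 0.0234 = 0.007254
  π_3·f_3 = 0.35 × 0.1924 = 0.06734
Normaliser: 0.020944 + 0.007254 + 0.06734 = 0.095538
P(Topic 3 | x) ≈ 0.705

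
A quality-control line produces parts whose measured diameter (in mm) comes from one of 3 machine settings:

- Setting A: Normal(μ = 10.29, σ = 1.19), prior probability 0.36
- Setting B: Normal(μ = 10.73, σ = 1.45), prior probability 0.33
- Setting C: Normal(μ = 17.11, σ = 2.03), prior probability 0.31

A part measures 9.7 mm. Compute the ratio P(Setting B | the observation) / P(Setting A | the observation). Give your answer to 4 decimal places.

Since P(k|x) ∝ π_k f_k(x), the posterior odds are π_i f_i(x) / (π_j f_j(x)).
Normal densities:
  f_A = 0.296473
  f_B = 0.213782
  f_C = 0.000251235
Odds = (0.33/0.36) × (0.213782/0.296473) = 0.916667 × 0.721086 ≈ 0.6610

0.6610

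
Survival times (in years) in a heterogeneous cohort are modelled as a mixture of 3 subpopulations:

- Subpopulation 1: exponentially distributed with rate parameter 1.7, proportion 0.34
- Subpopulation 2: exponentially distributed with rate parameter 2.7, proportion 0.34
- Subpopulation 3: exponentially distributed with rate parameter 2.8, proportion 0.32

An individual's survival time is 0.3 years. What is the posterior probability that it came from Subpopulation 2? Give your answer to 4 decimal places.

0.3575

The responsibility of component k is π_k f_k(x) divided by Σ_j π_j f_j(x).
Exponential densities:
  f_1 = 1.02084
  f_2 = 1.20112
  f_3 = 1.20879
Unnormalised posteriors:
  π_1·f_1 = 0.34 × 1.02084 = 0.347086
  π_2·f_2 = 0.34 × 1.20112 = 0.40838
  π_3·f_3 = 0.32 × 1.20879 = 0.386813
Sum: 0.347086 + 0.40838 + 0.386813 = 1.14228
P(Subpopulation 2 | x) = 0.40838 / 1.14228 ≈ 0.3575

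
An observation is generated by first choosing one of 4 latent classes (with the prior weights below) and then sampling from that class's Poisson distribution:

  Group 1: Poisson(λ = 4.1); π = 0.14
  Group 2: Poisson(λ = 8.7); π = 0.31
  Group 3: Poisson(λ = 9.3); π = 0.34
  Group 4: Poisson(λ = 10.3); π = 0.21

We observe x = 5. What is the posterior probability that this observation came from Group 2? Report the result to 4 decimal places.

0.3122

Apply Bayes' rule: the posterior for each component is proportional to its prior times its likelihood at x.
Component likelihoods at x = 5:
  p_1 = 0.160004
  p_2 = 0.0691915
  p_3 = 0.0530023
  p_4 = 0.0324916
Prior × likelihood for each component:
  w_1·p_1 = 0.14 × 0.160004 = 0.0224006
  w_2·p_2 = 0.31 × 0.0691915 = 0.0214494
  w_3·p_3 = 0.34 × 0.0530023 = 0.0180208
  w_4·p_4 = 0.21 × 0.0324916 = 0.00682325
Denominator: 0.0224006 + 0.0214494 + 0.0180208 + 0.00682325 = 0.068694
So the posterior for Group 2 is 0.0214494 / 0.068694 ≈ 0.3122.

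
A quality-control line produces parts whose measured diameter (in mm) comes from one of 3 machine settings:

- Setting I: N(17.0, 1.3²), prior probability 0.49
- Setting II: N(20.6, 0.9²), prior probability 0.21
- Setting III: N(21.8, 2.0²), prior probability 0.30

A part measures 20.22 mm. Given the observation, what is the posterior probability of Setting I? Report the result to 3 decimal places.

Posterior ∝ prior × likelihood, so P(k | x) ∝ w_k f_k(x); normalise over all components.
Normal densities:
  p_I = (1/(1.3·√(2π)))·exp(−(20.22−17.0)²/(2·1.3²)) = 0.306879·exp(-3.06757) = 0.0142803
  p_II = (1/(0.9·√(2π)))·exp(−(20.22−20.6)²/(2·0.9²)) = 0.443269·exp(-0.08914) = 0.405468
  p_III = (1/(2.0·√(2π)))·exp(−(20.22−21.8)²/(2·2.0²)) = 0.199471·exp(-0.31205) = 0.146002
Prior × likelihood for each component:
  w_I·p_I = 0.49 × 0.0142803 = 0.00699733
  w_II·p_II = 0.21 × 0.405468 = 0.0851482
  w_III·p_III = 0.30 × 0.146002 = 0.0438006
Normaliser: 0.00699733 + 0.0851482 + 0.0438006 = 0.135946
P(Setting I | data) ≈ 0.051

0.051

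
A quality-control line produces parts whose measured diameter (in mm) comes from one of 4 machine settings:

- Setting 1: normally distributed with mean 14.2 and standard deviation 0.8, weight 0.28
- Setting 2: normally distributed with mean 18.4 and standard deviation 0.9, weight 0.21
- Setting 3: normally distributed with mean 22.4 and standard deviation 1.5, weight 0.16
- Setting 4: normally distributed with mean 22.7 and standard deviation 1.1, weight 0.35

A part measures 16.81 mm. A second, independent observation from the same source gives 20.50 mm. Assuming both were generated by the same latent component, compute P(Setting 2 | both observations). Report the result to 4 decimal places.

0.9915

P(component k | x) = π_k·f_k(x) / marginal(x), where marginal(x) = Σ_j π_j·f_j(x).
Since both observations come from the same component, the likelihood for component k is f_k(x₁)·f_k(x₂).
  f_1 = [(1/(0.8·√(2π)))·exp(−(16.81−14.2)²/(2·0.8²)) = 0.498678·exp(-5.32195) = 0.00243515] × [1.70333e-14] = 4.14785e-17
  f_2 = [(1/(0.9·√(2π)))·exp(−(16.81−18.4)²/(2·0.9²)) = 0.443269·exp(-1.56056) = 0.0930951] × [0.0291354] = 0.00271237
  f_3 = [(1/(1.5·√(2π)))·exp(−(16.81−22.4)²/(2·1.5²)) = 0.265962·exp(-6.94402) = 0.000256489] × [0.119239] = 3.05834e-05
  f_4 = [(1/(1.1·√(2π)))·exp(−(16.81−22.7)²/(2·1.1²)) = 0.362675·exp(-14.33558) = 2.15603e-07] × [0.0490827] = 1.05824e-08
Unnormalised posteriors:
  π_1·f_1 = 0.28 × 4.14785e-17 = 1.1614e-17
  π_2·f_2 = 0.21 × 0.00271237 = 0.000569597
  π_3·f_3 = 0.16 × 3.05834e-05 = 4.89335e-06
  π_4·f_4 = 0.35 × 1.05824e-08 = 3.70383e-09
Marginal: 1.1614e-17 + 0.000569597 + 4.89335e-06 + 3.70383e-09 = 0.000574494
Responsibility of Setting 2: 0.000569597 / 0.000574494 ≈ 0.9915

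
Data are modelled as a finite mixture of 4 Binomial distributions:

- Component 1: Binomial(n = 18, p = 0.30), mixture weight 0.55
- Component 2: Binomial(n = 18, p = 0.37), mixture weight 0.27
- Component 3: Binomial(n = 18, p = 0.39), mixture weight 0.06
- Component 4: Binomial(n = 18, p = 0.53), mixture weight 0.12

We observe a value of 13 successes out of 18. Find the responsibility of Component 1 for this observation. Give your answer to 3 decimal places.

By Bayes' theorem, P(k | x) = π_k f_k(x) / Σ_j π_j f_j(x).
Component likelihoods at x = 13 successes out of 18:
  p_1 = C(18,13)·0.30^13·0.70^5 = 8568·1.59432e-07·0.16807 = 0.000229586
  p_2 = C(18,13)·0.37^13·0.63^5 = 8568·2.43569e-06·0.0992437 = 0.00207112
  p_3 = C(18,13)·0.39^13·0.61^5 = 8568·4.82881e-06·0.0844596 = 0.00349437
  p_4 = C(18,13)·0.53^13·0.47^5 = 8568·0.000260367·0.0229345 = 0.0511629
Multiply by the mixture weights:
  π_1·p_1 = 0.55 × 0.000229586 = 0.000126272
  π_2·p_2 = 0.27 × 0.00207112 = 0.000559202
  π_3·p_3 = 0.06 × 0.00349437 = 0.000209662
  π_4·p_4 = 0.12 × 0.0511629 = 0.00613955
Sum: 0.000126272 + 0.000559202 + 0.000209662 + 0.00613955 = 0.00703468
P(Component 1 | data) = 0.000126272 / 0.00703468 ≈ 0.018

0.018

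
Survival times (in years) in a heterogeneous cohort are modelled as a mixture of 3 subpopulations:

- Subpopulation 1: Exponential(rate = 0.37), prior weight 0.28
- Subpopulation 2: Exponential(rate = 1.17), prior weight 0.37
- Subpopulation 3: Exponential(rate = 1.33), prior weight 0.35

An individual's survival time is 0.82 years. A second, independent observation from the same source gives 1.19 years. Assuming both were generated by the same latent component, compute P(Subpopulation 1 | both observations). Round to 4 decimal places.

0.1669

Posterior ∝ prior × likelihood, so P(k | x) ∝ P(Z=k) f_k(x); normalise over all components.
Since both observations come from the same component, the likelihood for component k is f_k(x₁)·f_k(x₂).
  p_1 = [0.273172] × [0.238222] = 0.0650757
  p_2 = [0.448254] × [0.290749] = 0.130329
  p_3 = [0.4469] × [0.273208] = 0.122097
Weight by the priors:
  P(Z=1)·p_1 = 0.28 × 0.0650757 = 0.0182212
  P(Z=2)·p_2 = 0.37 × 0.130329 = 0.0482218
  P(Z=3)·p_3 = 0.35 × 0.122097 = 0.0427338
Normaliser: 0.0182212 + 0.0482218 + 0.0427338 = 0.109177
P(Subpopulation 1 | x₁, x₂) ≈ 0.1669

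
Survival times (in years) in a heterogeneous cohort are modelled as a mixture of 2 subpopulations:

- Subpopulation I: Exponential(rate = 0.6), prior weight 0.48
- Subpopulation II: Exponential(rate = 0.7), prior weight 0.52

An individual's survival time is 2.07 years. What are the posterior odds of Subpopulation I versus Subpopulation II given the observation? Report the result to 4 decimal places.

0.9732

The posterior odds equal the prior odds times the likelihood ratio: (π_i/π_j)·(f_i(x)/f_j(x)).
Component likelihoods at x = 2.07 years:
  f_I = 0.6·e^(−0.6·2.07) = 0.6·e^(−1.2420) = 0.173284
  f_II = 0.7·e^(−0.7·2.07) = 0.7·e^(−1.4490) = 0.164363
Posterior odds = (π_I·f_I) / (π_II·f_II) = (0.48·0.173284) / (0.52·0.164363) = 0.0831761 / 0.085469 ≈ 0.9732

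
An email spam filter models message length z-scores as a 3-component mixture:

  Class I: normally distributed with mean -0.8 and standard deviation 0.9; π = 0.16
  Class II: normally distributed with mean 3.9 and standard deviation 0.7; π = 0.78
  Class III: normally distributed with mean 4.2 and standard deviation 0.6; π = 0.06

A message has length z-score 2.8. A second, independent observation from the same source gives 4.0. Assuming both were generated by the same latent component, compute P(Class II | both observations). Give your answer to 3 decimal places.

The responsibility of component k is w_k f_k(x) divided by Σ_j w_j f_j(x).
Since both observations come from the same component, the likelihood for component k is f_k(x₁)·f_k(x₂).
  f_I = [0.0001487] × [2.95145e-07] = 4.38881e-11
  f_II = [0.165803] × [0.564132] = 0.0935345
  f_III = [0.0437031] × [0.628972] = 0.0274881
Unnormalised posteriors:
  w_I·f_I = 0.16 × 4.38881e-11 = 7.02209e-12
  w_II·f_II = 0.78 × 0.0935345 = 0.0729569
  w_III·f_III = 0.06 × 0.0274881 = 0.00164928
Marginal: 7.02209e-12 + 0.0729569 + 0.00164928 = 0.0746062
P(Class II | x₁,x₂) ≈ 0.978

0.978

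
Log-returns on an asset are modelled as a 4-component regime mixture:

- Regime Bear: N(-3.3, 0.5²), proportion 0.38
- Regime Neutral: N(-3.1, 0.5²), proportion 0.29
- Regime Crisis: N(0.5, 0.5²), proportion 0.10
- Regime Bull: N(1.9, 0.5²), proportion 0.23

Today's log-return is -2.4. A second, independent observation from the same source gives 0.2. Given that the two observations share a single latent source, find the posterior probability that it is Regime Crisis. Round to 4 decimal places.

Apply Bayes' rule: the posterior for each component is proportional to its prior times its likelihood at x.
Since both observations come from the same component, the likelihood for component k is f_k(x₁)·f_k(x₂).
  p_Bear = [(1/(0.5·√(2π)))·exp(−(-2.4−-3.3)²/(2·0.5²)) = 0.797885·exp(-1.62000) = 0.1579] × [1.82694e-11] = 2.88475e-12
  p_Neutral = [(1/(0.5·√(2π)))·exp(−(-2.4−-3.1)²/(2·0.5²)) = 0.797885·exp(-0.98000) = 0.299455] × [2.77336e-10] = 8.30496e-11
  p_Crisis = [(1/(0.5·√(2π)))·exp(−(-2.4−0.5)²/(2·0.5²)) = 0.797885·exp(-16.82000) = 3.95464e-08] × [0.666449] = 2.63557e-08
  p_Bull = [(1/(0.5·√(2π)))·exp(−(-2.4−1.9)²/(2·0.5²)) = 0.797885·exp(-36.98000) = 6.94593e-17] × [0.00246444] = 1.71178e-19
Weight by the priors:
  π_Bear·p_Bear = 0.38 × 2.88475e-12 = 1.09621e-12
  π_Neutral·p_Neutral = 0.29 × 8.30496e-11 = 2.40844e-11
  π_Crisis·p_Crisis = 0.10 × 2.63557e-08 = 2.63557e-09
  π_Bull·p_Bull = 0.23 × 1.71178e-19 = 3.9371e-20
Sum: 1.09621e-12 + 2.40844e-11 + 2.63557e-09 + 3.9371e-20 = 2.66075e-09
P(Regime Crisis | data) = 2.63557e-09 / 2.66075e-09 ≈ 0.9905

0.9905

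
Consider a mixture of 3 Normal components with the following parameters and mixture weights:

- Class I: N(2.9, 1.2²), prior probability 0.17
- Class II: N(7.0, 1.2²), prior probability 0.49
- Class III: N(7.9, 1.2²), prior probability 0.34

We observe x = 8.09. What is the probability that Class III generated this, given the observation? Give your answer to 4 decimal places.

P(component k | x) = w_k·f_k(x) / marginal(x), where marginal(x) = Σ_j w_j·f_j(x).
Normal densities:
  p_I = (1/(1.2·√(2π)))·exp(−(8.09−2.9)²/(2·1.2²)) = 0.332452·exp(-9.35281) = 2.88306e-05
  p_II = (1/(1.2·√(2π)))·exp(−(8.09−7.0)²/(2·1.2²)) = 0.332452·exp(-0.41253) = 0.220073
  p_III = (1/(1.2·√(2π)))·exp(−(8.09−7.9)²/(2·1.2²)) = 0.332452·exp(-0.01253) = 0.328311
Weight by the priors:
  w_I·p_I = 0.17 × 2.88306e-05 = 4.90121e-06
  w_II·p_II = 0.49 × 0.220073 = 0.107836
  w_III·p_III = 0.34 × 0.328311 = 0.111626
Normaliser: 4.90121e-06 + 0.107836 + 0.111626 = 0.219466
P(Class III | 8.09) ≈ 0.5086

0.5086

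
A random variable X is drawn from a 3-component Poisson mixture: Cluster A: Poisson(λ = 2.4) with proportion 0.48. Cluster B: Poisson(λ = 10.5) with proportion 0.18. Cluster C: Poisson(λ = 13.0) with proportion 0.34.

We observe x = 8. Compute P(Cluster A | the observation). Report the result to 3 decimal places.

0.034

P(component k | x) = P(Z=k)·f_k(x) / marginal(x), where marginal(x) = Σ_j P(Z=j)·f_j(x).
Component likelihoods at x = 8:
  f_A = e^(−2.4)·2.4^8/8! = 0.00247664
  f_B = e^(−10.5)·10.5^8/8! = 0.100902
  f_C = e^(−13.0)·13.0^8/8! = 0.0457297
Weight by the priors:
  P(Z=A)·f_A = 0.48 × 0.00247664 = 0.00118879
  P(Z=B)·f_B = 0.18 × 0.100902 = 0.0181624
  P(Z=C)·f_C = 0.34 × 0.0457297 = 0.0155481
Denominator: 0.00118879 + 0.0181624 + 0.0155481 = 0.0348993
P(Cluster A | data) ≈ 0.034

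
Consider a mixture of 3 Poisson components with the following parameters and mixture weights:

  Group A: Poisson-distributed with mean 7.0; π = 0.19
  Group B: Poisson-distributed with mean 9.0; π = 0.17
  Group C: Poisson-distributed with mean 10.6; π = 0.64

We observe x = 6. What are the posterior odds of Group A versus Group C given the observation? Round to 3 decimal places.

0.901

Since P(k|x) ∝ P(Z=k) f_k(x), the posterior odds are P(Z=i) f_i(x) / (P(Z=j) f_j(x)).
Poisson probabilities:
  f_A = 0.149003
  f_B = 0.0910903
  f_C = 0.0490887
Odds = (0.19/0.64) × (0.149003/0.0490887) = 0.296875 × 3.03538 ≈ 0.901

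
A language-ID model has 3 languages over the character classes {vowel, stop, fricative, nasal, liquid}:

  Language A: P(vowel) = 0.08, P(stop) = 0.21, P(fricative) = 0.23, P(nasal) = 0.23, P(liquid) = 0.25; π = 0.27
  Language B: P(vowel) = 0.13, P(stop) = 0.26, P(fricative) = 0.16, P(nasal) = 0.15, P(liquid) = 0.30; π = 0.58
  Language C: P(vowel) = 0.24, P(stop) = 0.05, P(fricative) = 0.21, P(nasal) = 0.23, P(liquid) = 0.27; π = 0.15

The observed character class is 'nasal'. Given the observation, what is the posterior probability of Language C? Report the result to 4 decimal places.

P(component k | x) = P(Z=k)·f_k(x) / marginal(x), where marginal(x) = Σ_j P(Z=j)·f_j(x).
Categorical probabilities:
  p_A = P(nasal | comp) = 0.23
  p_B = P(nasal | comp) = 0.15
  p_C = P(nasal | comp) = 0.23
Weight by the priors:
  P(Z=A)·p_A = 0.27 × 0.23 = 0.0621
  P(Z=B)·p_B = 0.58 × 0.15 = 0.087
  P(Z=C)·p_C = 0.15 × 0.23 = 0.0345
Marginal: 0.0621 + 0.087 + 0.0345 = 0.1836
P(Language C | data) = 0.0345 / 0.1836 ≈ 0.1879

0.1879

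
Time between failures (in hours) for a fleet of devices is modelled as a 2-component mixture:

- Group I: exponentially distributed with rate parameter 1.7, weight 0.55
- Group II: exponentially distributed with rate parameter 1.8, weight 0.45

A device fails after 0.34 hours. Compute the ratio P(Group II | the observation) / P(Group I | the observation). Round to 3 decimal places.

Only the two components matter; the odds are (π_i f_i(x)) / (π_j f_j(x)).
Exponential densities:
  p_I = 0.953733
  p_II = 0.976077
Posterior odds = (π_II·p_II) / (π_I·p_I) = (0.45·0.976077) / (0.55·0.953733) = 0.439235 / 0.524553 ≈ 0.837

0.837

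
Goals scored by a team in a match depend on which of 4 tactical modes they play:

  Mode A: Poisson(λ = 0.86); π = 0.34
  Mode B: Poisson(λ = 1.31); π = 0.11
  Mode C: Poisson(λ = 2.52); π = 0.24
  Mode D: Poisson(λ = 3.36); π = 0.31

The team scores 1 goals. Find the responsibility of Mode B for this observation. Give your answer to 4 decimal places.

By Bayes' theorem, P(k | x) = P(Z=k) f_k(x) / Σ_j P(Z=j) f_j(x).
Component likelihoods at x = 1 goals:
  p_A = e^(−0.86)·0.86^1/1! = 0.363919
  p_B = e^(−1.31)·1.31^1/1! = 0.353464
  p_C = e^(−2.52)·2.52^1/1! = 0.202758
  p_D = e^(−3.36)·3.36^1/1! = 0.11671
Unnormalised posteriors:
  P(Z=A)·p_A = 0.34 × 0.363919 = 0.123733
  P(Z=B)·p_B = 0.11 × 0.353464 = 0.0388811
  P(Z=C)·p_C = 0.24 × 0.202758 = 0.048662
  P(Z=D)·p_D = 0.31 × 0.11671 = 0.0361802
Sum: 0.123733 + 0.0388811 + 0.048662 + 0.0361802 = 0.247456
P(Mode B | the observation) ≈ 0.1571

0.1571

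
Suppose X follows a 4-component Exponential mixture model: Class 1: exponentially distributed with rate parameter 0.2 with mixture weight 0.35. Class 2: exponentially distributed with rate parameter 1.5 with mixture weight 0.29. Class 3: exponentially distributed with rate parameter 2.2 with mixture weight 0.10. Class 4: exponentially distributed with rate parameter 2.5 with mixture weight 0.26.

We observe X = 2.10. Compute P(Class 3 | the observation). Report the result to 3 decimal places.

0.031

P(component k | x) = π_k·f_k(x) / marginal(x), where marginal(x) = Σ_j π_j·f_j(x).
Component likelihoods at x = 2.10:
  L_1 = 0.2·e^(−0.2·2.10) = 0.2·e^(−0.4200) = 0.131409
  L_2 = 1.5·e^(−1.5·2.10) = 1.5·e^(−3.1500) = 0.0642782
  L_3 = 2.2·e^(−2.2·2.10) = 2.2·e^(−4.6200) = 0.0216762
  L_4 = 2.5·e^(−2.5·2.10) = 2.5·e^(−5.2500) = 0.0131188
Multiply by the mixture weights:
  π_1·L_1 = 0.35 × 0.131409 = 0.0459933
  π_2·L_2 = 0.29 × 0.0642782 = 0.0186407
  π_3·L_3 = 0.10 × 0.0216762 = 0.00216762
  π_4·L_4 = 0.26 × 0.0131188 = 0.00341089
Marginal: 0.0459933 + 0.0186407 + 0.00216762 + 0.00341089 = 0.0702125
So the posterior for Class 3 is 0.00216762 / 0.0702125 ≈ 0.031.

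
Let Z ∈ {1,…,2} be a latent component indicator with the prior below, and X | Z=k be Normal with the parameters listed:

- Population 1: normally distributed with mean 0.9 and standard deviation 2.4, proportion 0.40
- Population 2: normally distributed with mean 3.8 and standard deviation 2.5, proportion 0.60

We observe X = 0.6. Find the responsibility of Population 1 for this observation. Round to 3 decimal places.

0.610

Posterior ∝ prior × likelihood, so P(k | x) ∝ π_k f_k(x); normalise over all components.
Component likelihoods at x = 0.6:
  f_1 = (1/(2.4·√(2π)))·exp(−(0.6−0.9)²/(2·2.4²)) = 0.166226·exp(-0.00781) = 0.164932
  f_2 = (1/(2.5·√(2π)))·exp(−(0.6−3.8)²/(2·2.5²)) = 0.159577·exp(-0.81920) = 0.070339
Multiply by the mixture weights:
  π_1·f_1 = 0.40 × 0.164932 = 0.0659729
  π_2·f_2 = 0.60 × 0.070339 = 0.0422034
Denominator: 0.0659729 + 0.0422034 = 0.108176
P(Population 1 | data) ≈ 0.610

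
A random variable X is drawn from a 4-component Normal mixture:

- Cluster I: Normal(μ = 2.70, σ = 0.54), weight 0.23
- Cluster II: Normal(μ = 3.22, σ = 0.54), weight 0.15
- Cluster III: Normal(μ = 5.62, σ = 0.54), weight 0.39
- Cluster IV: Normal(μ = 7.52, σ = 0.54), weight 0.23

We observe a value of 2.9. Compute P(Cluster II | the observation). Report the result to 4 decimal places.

Apply Bayes' rule: the posterior for each component is proportional to its prior times its likelihood at x.
Normal densities:
  p_I = 0.68981
  p_II = 0.619814
  p_III = 2.28619e-06
  p_IV = 9.41617e-17
Multiply by the mixture weights:
  π_I·p_I = 0.23 × 0.68981 = 0.158656
  π_II·p_II = 0.15 × 0.619814 = 0.0929721
  π_III·p_III = 0.39 × 2.28619e-06 = 8.91614e-07
  π_IV·p_IV = 0.23 × 9.41617e-17 = 2.16572e-17
Sum: 0.158656 + 0.0929721 + 8.91614e-07 + 2.16572e-17 = 0.251629
P(Cluster II | the observation) = 0.0929721 / 0.251629 ≈ 0.3695

0.3695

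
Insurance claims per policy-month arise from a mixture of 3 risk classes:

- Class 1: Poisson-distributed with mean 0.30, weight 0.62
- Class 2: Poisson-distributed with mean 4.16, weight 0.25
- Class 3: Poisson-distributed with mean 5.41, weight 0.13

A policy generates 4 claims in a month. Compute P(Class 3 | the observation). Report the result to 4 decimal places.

0.2981

Posterior ∝ prior × likelihood, so P(k | x) ∝ w_k f_k(x); normalise over all components.
Component likelihoods at x = 4 claims:
  L_1 = 0.000250026
  L_2 = 0.194759
  L_3 = 0.159604
Unnormalised posteriors:
  w_1·L_1 = 0.62 × 0.000250026 = 0.000155016
  w_2·L_2 = 0.25 × 0.194759 = 0.0486897
  w_3·L_3 = 0.13 × 0.159604 = 0.0207486
Evidence: 0.000155016 + 0.0486897 + 0.0207486 = 0.0695933
So the posterior for Class 3 is 0.0207486 / 0.0695933 ≈ 0.2981.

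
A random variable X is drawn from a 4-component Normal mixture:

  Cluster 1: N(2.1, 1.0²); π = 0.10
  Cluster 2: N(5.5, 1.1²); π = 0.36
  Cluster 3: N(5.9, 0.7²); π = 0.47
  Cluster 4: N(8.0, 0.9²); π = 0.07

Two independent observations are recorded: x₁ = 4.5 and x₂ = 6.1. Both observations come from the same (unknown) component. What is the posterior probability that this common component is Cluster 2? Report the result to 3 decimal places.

0.576

The responsibility of component k is w_k f_k(x) divided by Σ_j w_j f_j(x).
Since both observations come from the same component, the likelihood for component k is f_k(x₁)·f_k(x₂).
  p_1 = [0.0223945] × [0.00013383] = 2.99707e-06
  p_2 = [0.239915] × [0.312544] = 0.074984
  p_3 = [0.07713] × [0.547124] = 0.0421996
  p_4 = [0.000230489] × [0.0477406] = 1.10037e-05
Weight by the priors:
  w_1·p_1 = 0.10 × 2.99707e-06 = 2.99707e-07
  w_2·p_2 = 0.36 × 0.074984 = 0.0269942
  w_3·p_3 = 0.47 × 0.0421996 = 0.0198338
  w_4·p_4 = 0.07 × 1.10037e-05 = 7.70259e-07
Normaliser: 2.99707e-07 + 0.0269942 + 0.0198338 + 7.70259e-07 = 0.0468291
So the posterior for Cluster 2 is 0.0269942 / 0.0468291 ≈ 0.576.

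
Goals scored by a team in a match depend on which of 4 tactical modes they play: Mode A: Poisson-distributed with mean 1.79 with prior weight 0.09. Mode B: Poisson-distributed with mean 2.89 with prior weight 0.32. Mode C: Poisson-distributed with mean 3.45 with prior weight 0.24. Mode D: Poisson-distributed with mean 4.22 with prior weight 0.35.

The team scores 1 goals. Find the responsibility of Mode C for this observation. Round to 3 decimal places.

0.208

P(component k | x) = w_k·f_k(x) / marginal(x), where marginal(x) = Σ_j w_j·f_j(x).
Evaluate each component's likelihood at the observed value:
  f_A = 0.298859
  f_B = 0.160615
  f_C = 0.109522
  f_D = 0.0620283
Multiply by the mixture weights:
  w_A·f_A = 0.09 × 0.298859 = 0.0268973
  w_B·f_B = 0.32 × 0.160615 = 0.0513969
  w_C·f_C = 0.24 × 0.109522 = 0.0262854
  w_D·f_D = 0.35 × 0.0620283 = 0.0217099
Normaliser: 0.0268973 + 0.0513969 + 0.0262854 + 0.0217099 = 0.126289
Responsibility of Mode C: 0.0262854 / 0.126289 ≈ 0.208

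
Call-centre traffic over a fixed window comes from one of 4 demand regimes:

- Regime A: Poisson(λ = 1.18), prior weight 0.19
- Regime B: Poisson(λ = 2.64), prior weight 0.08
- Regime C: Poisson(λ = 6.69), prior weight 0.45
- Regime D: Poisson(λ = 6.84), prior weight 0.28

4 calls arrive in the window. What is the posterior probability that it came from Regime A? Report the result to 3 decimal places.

P(component k | x) = π_k·f_k(x) / marginal(x), where marginal(x) = Σ_j π_j·f_j(x).
Evaluate each component's likelihood at the observed value:
  f_A = 0.0248227
  f_B = 0.144433
  f_C = 0.103768
  f_D = 0.0975975
Multiply by the mixture weights:
  π_A·f_A = 0.19 × 0.0248227 = 0.00471632
  π_B·f_B = 0.08 × 0.144433 = 0.0115547
  π_C·f_C = 0.45 × 0.103768 = 0.0466956
  π_D·f_D = 0.28 × 0.0975975 = 0.0273273
Denominator: 0.00471632 + 0.0115547 + 0.0466956 + 0.0273273 = 0.0902939
Responsibility of Regime A: 0.00471632 / 0.0902939 ≈ 0.052

0.052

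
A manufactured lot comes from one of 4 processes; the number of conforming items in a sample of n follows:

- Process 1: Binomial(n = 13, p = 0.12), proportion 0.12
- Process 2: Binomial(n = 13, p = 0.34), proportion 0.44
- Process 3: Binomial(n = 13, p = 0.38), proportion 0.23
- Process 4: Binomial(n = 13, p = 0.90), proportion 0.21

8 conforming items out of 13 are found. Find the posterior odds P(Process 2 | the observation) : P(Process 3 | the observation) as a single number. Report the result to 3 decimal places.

1.074

The posterior odds equal the prior odds times the likelihood ratio: (π_i/π_j)·(f_i(x)/f_j(x)).
Evaluate each component's likelihood at the observed value:
  f_1 = C(13,8)·0.12^8·0.88^5 = 1287·4.29982e-08·0.527732 = 2.9204e-05
  f_2 = C(13,8)·0.34^8·0.66^5 = 1287·0.000178579·0.125233 = 0.0287826
  f_3 = C(13,8)·0.38^8·0.62^5 = 1287·0.000434779·0.0916133 = 0.0512632
  f_4 = C(13,8)·0.90^8·0.10^5 = 1287·0.430467·1e-05 = 0.00554011
Odds = (0.44/0.23) × (0.0287826/0.0512632) = 1.91304 × 0.561466 ≈ 1.074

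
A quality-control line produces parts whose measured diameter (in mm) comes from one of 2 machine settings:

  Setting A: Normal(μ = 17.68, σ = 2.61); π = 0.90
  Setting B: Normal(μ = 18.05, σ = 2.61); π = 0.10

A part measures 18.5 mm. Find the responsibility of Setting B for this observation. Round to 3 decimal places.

0.103

Posterior ∝ prior × likelihood, so P(k | x) ∝ π_k f_k(x); normalise over all components.
Normal densities:
  p_A = 0.145491
  p_B = 0.150596
Weight by the priors:
  π_A·p_A = 0.90 × 0.145491 = 0.130942
  π_B·p_B = 0.10 × 0.150596 = 0.0150596
Normaliser: 0.130942 + 0.0150596 = 0.146001
P(Setting B | x) = 0.0150596 / 0.146001 ≈ 0.103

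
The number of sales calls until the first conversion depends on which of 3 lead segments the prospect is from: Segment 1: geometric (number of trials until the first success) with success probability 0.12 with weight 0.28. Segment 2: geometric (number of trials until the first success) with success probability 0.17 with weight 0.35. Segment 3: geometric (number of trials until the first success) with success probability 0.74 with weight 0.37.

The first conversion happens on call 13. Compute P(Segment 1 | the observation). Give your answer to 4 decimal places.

P(component k | x) = P(Z=k)·f_k(x) / marginal(x), where marginal(x) = Σ_j P(Z=j)·f_j(x).
Evaluate each component's likelihood at the observed value:
  f_1 = 0.12·(1−0.12)^12 = 0.12·0.215671 = 0.0258805
  f_2 = 0.17·(1−0.17)^12 = 0.17·0.10689 = 0.0181713
  f_3 = 0.74·(1−0.74)^12 = 0.74·9.5429e-08 = 7.06174e-08
Unnormalised posteriors:
  P(Z=1)·f_1 = 0.28 × 0.0258805 = 0.00724655
  P(Z=2)·f_2 = 0.35 × 0.0181713 = 0.00635996
  P(Z=3)·f_3 = 0.37 × 7.06174e-08 = 2.61284e-08
Evidence: 0.00724655 + 0.00635996 + 2.61284e-08 = 0.0136065
So the posterior for Segment 1 is 0.00724655 / 0.0136065 ≈ 0.5326.

0.5326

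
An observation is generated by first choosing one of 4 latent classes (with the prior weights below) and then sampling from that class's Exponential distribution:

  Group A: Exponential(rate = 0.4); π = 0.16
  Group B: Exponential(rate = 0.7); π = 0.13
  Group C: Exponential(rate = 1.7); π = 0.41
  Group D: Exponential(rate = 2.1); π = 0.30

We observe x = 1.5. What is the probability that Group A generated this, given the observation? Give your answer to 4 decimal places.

The responsibility of component k is π_k f_k(x) divided by Σ_j π_j f_j(x).
Evaluate each component's likelihood at the observed value:
  f_A = 0.219525
  f_B = 0.244956
  f_C = 0.132739
  f_D = 0.0899895
Multiply by the mixture weights:
  π_A·f_A = 0.16 × 0.219525 = 0.0351239
  π_B·f_B = 0.13 × 0.244956 = 0.0318443
  π_C·f_C = 0.41 × 0.132739 = 0.0544229
  π_D·f_D = 0.30 × 0.0899895 = 0.0269968
Evidence: 0.0351239 + 0.0318443 + 0.0544229 + 0.0269968 = 0.148388
Responsibility of Group A: 0.0351239 / 0.148388 ≈ 0.2367

0.2367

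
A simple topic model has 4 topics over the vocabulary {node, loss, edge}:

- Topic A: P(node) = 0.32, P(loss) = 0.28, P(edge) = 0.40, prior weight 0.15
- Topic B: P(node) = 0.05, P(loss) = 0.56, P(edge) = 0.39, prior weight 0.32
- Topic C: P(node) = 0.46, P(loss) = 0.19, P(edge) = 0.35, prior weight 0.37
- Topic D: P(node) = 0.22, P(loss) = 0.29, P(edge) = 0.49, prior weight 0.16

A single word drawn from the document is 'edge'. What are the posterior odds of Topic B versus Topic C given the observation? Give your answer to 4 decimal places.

0.9637

Since P(k|x) ∝ P(Z=k) f_k(x), the posterior odds are P(Z=i) f_i(x) / (P(Z=j) f_j(x)).
Component likelihoods at x = 'edge':
  L_A = 0.4
  L_B = 0.39
  L_C = 0.35
  L_D = 0.49
Posterior odds = (P(Z=B)·L_B) / (P(Z=C)·L_C) = (0.32·0.39) / (0.37·0.35) = 0.1248 / 0.1295 ≈ 0.9637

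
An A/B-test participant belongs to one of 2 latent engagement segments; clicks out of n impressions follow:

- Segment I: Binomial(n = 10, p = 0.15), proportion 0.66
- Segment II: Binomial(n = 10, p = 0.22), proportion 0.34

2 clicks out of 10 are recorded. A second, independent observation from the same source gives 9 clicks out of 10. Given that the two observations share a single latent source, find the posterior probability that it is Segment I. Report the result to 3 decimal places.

Posterior ∝ prior × likelihood, so P(k | x) ∝ w_k f_k(x); normalise over all components.
Since both observations come from the same component, the likelihood for component k is f_k(x₁)·f_k(x₂).
  L_I = [0.275897] × [3.26769e-07] = 9.01544e-08
  L_II = [0.298411] × [9.4167e-06] = 2.81005e-06
Prior × likelihood for each component:
  w_I·L_I = 0.66 × 9.01544e-08 = 5.95019e-08
  w_II·L_II = 0.34 × 2.81005e-06 = 9.55416e-07
Evidence: 5.95019e-08 + 9.55416e-07 = 1.01492e-06
P(Segment I | data) ≈ 0.059

0.059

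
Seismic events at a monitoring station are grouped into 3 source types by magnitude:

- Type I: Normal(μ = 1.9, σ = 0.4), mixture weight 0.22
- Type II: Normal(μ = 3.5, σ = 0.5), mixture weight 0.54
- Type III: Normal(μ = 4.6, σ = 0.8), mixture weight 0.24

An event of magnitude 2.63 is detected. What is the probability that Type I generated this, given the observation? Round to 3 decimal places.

Apply Bayes' rule: the posterior for each component is proportional to its prior times its likelihood at x.
Component likelihoods at x = 2.63:
  L_I = (1/(0.4·√(2π)))·exp(−(2.63−1.9)²/(2·0.4²)) = 0.997356·exp(-1.66531) = 0.188631
  L_II = (1/(0.5·√(2π)))·exp(−(2.63−3.5)²/(2·0.5²)) = 0.797885·exp(-1.51380) = 0.175592
  L_III = (1/(0.8·√(2π)))·exp(−(2.63−4.6)²/(2·0.8²)) = 0.498678·exp(-3.03195) = 0.0240469
Prior × likelihood for each component:
  w_I·L_I = 0.22 × 0.188631 = 0.0414989
  w_II·L_II = 0.54 × 0.175592 = 0.0948198
  w_III·L_III = 0.24 × 0.0240469 = 0.00577126
Sum: 0.0414989 + 0.0948198 + 0.00577126 = 0.14209
P(Type I | data) = 0.0414989 / 0.14209 ≈ 0.292

0.292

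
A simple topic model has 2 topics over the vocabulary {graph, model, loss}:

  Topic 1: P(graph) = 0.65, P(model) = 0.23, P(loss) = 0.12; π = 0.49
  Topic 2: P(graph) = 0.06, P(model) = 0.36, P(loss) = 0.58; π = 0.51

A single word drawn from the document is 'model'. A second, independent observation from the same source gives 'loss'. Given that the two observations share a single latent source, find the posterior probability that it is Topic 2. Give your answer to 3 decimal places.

0.887

Posterior ∝ prior × likelihood, so P(k | x) ∝ w_k f_k(x); normalise over all components.
Since both observations come from the same component, the likelihood for component k is f_k(x₁)·f_k(x₂).
  f_1 = [0.23] × [0.12] = 0.0276
  f_2 = [0.36] × [0.58] = 0.2088
Unnormalised posteriors:
  w_1·f_1 = 0.49 × 0.0276 = 0.013524
  w_2·f_2 = 0.51 × 0.2088 = 0.106488
Normaliser: 0.013524 + 0.106488 = 0.120012
P(Topic 2 | data) = 0.106488 / 0.120012 ≈ 0.887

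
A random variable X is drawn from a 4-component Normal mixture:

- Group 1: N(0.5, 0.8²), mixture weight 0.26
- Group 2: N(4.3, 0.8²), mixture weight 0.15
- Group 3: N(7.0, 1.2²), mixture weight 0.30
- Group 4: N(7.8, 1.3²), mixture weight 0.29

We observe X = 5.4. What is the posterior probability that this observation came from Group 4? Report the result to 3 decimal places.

0.188

P(component k | x) = π_k·f_k(x) / marginal(x), where marginal(x) = Σ_j π_j·f_j(x).
Normal densities:
  f_1 = (1/(0.8·√(2π)))·exp(−(5.4−0.5)²/(2·0.8²)) = 0.498678·exp(-18.75781) = 3.55964e-09
  f_2 = (1/(0.8·√(2π)))·exp(−(5.4−4.3)²/(2·0.8²)) = 0.498678·exp(-0.94531) = 0.193765
  f_3 = (1/(1.2·√(2π)))·exp(−(5.4−7.0)²/(2·1.2²)) = 0.332452·exp(-0.88889) = 0.136675
  f_4 = (1/(1.3·√(2π)))·exp(−(5.4−7.8)²/(2·1.3²)) = 0.306879·exp(-1.70414) = 0.05583
Unnormalised posteriors:
  π_1·f_1 = 0.26 × 3.55964e-09 = 9.25505e-10
  π_2·f_2 = 0.15 × 0.193765 = 0.0290648
  π_3·f_3 = 0.30 × 0.136675 = 0.0410025
  π_4·f_4 = 0.29 × 0.05583 = 0.0161907
Marginal: 9.25505e-10 + 0.0290648 + 0.0410025 + 0.0161907 = 0.086258
So the posterior for Group 4 is 0.0161907 / 0.086258 ≈ 0.188.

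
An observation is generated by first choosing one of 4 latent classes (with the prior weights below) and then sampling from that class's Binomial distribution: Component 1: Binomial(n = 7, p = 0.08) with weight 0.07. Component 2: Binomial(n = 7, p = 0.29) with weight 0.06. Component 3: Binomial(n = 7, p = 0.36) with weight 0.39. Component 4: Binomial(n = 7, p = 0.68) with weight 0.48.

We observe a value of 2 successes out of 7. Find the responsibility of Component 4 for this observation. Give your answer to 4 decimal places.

0.1009

Posterior ∝ prior × likelihood, so P(k | x) ∝ w_k f_k(x); normalise over all components.
Binomial probabilities:
  p_1 = 0.0885806
  p_2 = 0.318645
  p_3 = 0.29223
  p_4 = 0.0325827
Multiply by the mixture weights:
  w_1·p_1 = 0.07 × 0.0885806 = 0.00620064
  w_2·p_2 = 0.06 × 0.318645 = 0.0191187
  w_3·p_3 = 0.39 × 0.29223 = 0.11397
  w_4·p_4 = 0.48 × 0.0325827 = 0.0156397
Evidence: 0.00620064 + 0.0191187 + 0.11397 + 0.0156397 = 0.154929
Responsibility of Component 4: 0.0156397 / 0.154929 ≈ 0.1009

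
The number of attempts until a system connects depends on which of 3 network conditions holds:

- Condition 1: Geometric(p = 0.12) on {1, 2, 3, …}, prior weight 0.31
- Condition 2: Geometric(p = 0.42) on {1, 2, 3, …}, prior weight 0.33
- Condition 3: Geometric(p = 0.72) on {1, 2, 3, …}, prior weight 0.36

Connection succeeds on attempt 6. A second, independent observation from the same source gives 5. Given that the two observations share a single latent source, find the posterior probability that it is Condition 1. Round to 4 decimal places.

0.7648

The responsibility of component k is π_k f_k(x) divided by Σ_j π_j f_j(x).
Since both observations come from the same component, the likelihood for component k is f_k(x₁)·f_k(x₂).
  f_1 = [0.0633278] × [0.0719634] = 0.00455729
  f_2 = [0.027567] × [0.0475293] = 0.00131024
  f_3 = [0.00123915] × [0.00442552] = 5.48387e-06
Weight by the priors:
  π_1·f_1 = 0.31 × 0.00455729 = 0.00141276
  π_2·f_2 = 0.33 × 0.00131024 = 0.000432379
  π_3·f_3 = 0.36 × 5.48387e-06 = 1.97419e-06
Normaliser: 0.00141276 + 0.000432379 + 1.97419e-06 = 0.00184711
P(Condition 1 | x) = 0.00141276 / 0.00184711 ≈ 0.7648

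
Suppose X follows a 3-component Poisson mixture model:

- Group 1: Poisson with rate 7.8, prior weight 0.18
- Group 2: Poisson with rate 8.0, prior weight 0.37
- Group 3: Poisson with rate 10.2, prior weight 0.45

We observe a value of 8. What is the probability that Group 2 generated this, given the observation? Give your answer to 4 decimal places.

0.4121

Apply Bayes' rule: the posterior for each component is proportional to its prior times its likelihood at x.
Component likelihoods at x = 8:
  f_1 = 0.139232
  f_2 = 0.139587
  f_3 = 0.108013
Unnormalised posteriors:
  π_1·f_1 = 0.18 × 0.139232 = 0.0250618
  π_2·f_2 = 0.37 × 0.139587 = 0.051647
  π_3·f_3 = 0.45 × 0.108013 = 0.048606
Normaliser: 0.0250618 + 0.051647 + 0.048606 = 0.125315
P(Group 2 | 8) ≈ 0.4121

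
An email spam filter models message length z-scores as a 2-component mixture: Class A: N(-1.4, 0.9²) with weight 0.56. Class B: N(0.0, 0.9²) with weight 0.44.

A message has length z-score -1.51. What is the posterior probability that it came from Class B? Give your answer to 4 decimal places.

By Bayes' theorem, P(k | x) = π_k f_k(x) / Σ_j π_j f_j(x).
Component likelihoods at x = -1.51:
  p_A = 0.439971
  p_B = 0.108495
Multiply by the mixture weights:
  π_A·p_A = 0.56 × 0.439971 = 0.246384
  π_B·p_B = 0.44 × 0.108495 = 0.047738
Normaliser: 0.246384 + 0.047738 = 0.294122
So the posterior for Class B is 0.047738 / 0.294122 ≈ 0.1623.

0.1623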